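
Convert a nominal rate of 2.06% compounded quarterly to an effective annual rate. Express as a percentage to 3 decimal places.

EAR = (1 + 2.06%/4)^4 − 1 = (1 + 0.00515)^4 − 1.
(1 + 0.00515)^4 ≈ 1.02076, so EAR ≈ 2.07597%.

2.076%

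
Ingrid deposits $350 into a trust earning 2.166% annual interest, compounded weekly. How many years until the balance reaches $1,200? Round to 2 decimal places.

56.90 years

(1 + 0.000416538)^(52t) = 1,200/350 = 3.4286.
52t·ln(1 + 0.000416538) = ln(3.4286); 52t = 1.2321/0.000416452 ≈ 2958.6710.
t ≈ 56.8975 years.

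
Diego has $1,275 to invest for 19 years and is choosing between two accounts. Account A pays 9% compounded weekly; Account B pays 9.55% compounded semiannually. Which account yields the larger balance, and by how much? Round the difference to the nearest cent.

Account B, by $465.14

A: (1 + 0.09/52)^988 ≈ 5.520795143, so 1,275 × 5.520795143 ≈ 7,039.0138.
B: (1 + 0.04775)^38 ≈ 5.885609462, so 1,275 × 5.885609462 ≈ 7,504.1521.
Difference ≈ 465.1383 in favor of B.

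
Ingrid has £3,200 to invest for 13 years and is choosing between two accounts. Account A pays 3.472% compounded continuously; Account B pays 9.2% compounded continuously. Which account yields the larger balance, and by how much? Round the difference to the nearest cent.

Account B, by £5,556.53

Account A growth factor: e^(0.03472·13) = e^0.45136 ≈ 1.570446541; balance ≈ 5,025.4289.
Account B growth factor: e^(0.092·13) = e^1.196 ≈ 3.3068629806; balance ≈ 10,581.9615.
Account B is larger by 5,556.5326.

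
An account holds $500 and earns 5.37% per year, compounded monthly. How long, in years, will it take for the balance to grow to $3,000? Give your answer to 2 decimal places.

33.44 years

(1 + 0.004475)^(12t) = 3,000/500 = 6.
12t·ln(1 + 0.004475) = ln(6); 12t = 1.7918/0.00446502 ≈ 401.2884.
t ≈ 33.4407 years.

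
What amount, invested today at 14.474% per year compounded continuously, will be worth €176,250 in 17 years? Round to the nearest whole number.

€15,049

P = A·e^(−rt) = 176,250·e^(−2.46058).
e^(−2.46058) ≈ 0.0853854130631, so P ≈ 15,049.1791.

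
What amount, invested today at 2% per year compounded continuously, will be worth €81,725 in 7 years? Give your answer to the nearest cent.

P = A·e^(−rt) = 81,725·e^(−0.14).
e^(−0.14) ≈ 0.8693582354, so P ≈ 71,048.3018.

€71,048.30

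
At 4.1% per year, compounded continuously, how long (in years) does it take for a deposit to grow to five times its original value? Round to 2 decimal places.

e^(0.041t) = 5, so 0.041t = ln 5 ≈ 1.6094.
t ≈ 1.6094/0.041 ≈ 39.2546.

39.25 years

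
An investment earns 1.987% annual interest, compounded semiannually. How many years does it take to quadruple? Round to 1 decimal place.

70.1 years

(1 + 0.009935)^(2t) = 4.
2t = ln 4 / ln(1 + 0.009935) ≈ 1.3863/0.00988597 ≈ 140.2284.
t ≈ 70.1142.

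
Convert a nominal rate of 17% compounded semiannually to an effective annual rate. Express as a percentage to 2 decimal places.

One year is 2 periods at 0.085 each: (1 + 0.085)^2 ≈ 1.177225.
EAR = 1.177225 − 1 ≈ 17.72250%.

17.72%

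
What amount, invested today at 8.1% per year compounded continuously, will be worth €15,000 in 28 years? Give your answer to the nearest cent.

€1,552.79

P = A·e^(−rt) = 15,000·e^(−2.268).
e^(−2.268) ≈ 0.10351901121, so P ≈ 1,552.7852.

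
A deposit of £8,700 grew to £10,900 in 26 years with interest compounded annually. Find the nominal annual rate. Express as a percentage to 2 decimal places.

(1 + r)^26 = 10,900/8,700 = 1.25287.
1 + r = 1.25287^(1/26) ≈ 1.008708, so r ≈ 0.00870846.
r ≈ 0.87085%.

0.87%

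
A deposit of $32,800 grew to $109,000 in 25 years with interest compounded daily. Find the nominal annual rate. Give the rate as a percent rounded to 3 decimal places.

4.804%

(1 + r/365)^9125 = 109,000/32,800 = 3.32317.
1 + r/365 = 3.32317^(1/9125) ≈ 1.000132, so r/365 ≈ 0.000131616.
r ≈ 365·0.000131616 = 4.80399%.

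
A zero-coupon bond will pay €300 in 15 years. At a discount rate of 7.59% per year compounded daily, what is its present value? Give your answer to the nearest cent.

€96.10

Periodic rate = 7.59%/365 = 0.000207945; 5475 periods.
P = 300/(1 + 0.0759/365)^5475 ≈ 300/3.12171223 ≈ 96.1011.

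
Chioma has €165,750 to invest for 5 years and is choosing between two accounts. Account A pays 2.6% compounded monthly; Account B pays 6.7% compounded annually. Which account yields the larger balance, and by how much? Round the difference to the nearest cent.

A: (1 + 0.026/12)^60 ≈ 1.13866824088, so 165,750 × 1.13866824088 ≈ 188,734.2609.
B: (1 + 0.067)^5 ≈ 1.38299973573, so 165,750 × 1.38299973573 ≈ 229,232.2062.
Difference ≈ 40,497.9453 in favor of B.

Account B, by €40,497.95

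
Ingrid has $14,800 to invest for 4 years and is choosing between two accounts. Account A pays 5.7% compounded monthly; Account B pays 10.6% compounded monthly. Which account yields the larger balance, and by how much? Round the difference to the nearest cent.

Account B, by $3,993.22

Account A growth factor: (1 + 0.00475)^48 ≈ 1.2554074844; balance ≈ 18,580.0308.
Account B growth factor: (1 + 0.106/12)^48 ≈ 1.5252194307; balance ≈ 22,573.2476.
Account B is larger by 3,993.2168.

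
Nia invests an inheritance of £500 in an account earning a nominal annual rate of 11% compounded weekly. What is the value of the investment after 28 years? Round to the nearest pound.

Growth factor = (1 + 0.11/52)^1456 ≈ 21.687735026.
A ≈ 500 × 21.687735026 ≈ 10,843.8675.

£10,844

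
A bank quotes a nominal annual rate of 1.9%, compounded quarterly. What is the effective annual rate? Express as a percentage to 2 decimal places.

One year is 4 periods at 0.00475 each: (1 + 0.00475)^4 ≈ 1.019136.
EAR = 1.019136 − 1 ≈ 1.91358%.

1.91%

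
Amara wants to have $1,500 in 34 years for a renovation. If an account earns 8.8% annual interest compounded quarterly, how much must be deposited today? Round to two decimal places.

Periodic rate = 8.8%/4 = 0.022; 136 periods.
P = 1,500/(1 + 0.022)^136 ≈ 1,500/19.28953811 ≈ 77.7624.

$77.76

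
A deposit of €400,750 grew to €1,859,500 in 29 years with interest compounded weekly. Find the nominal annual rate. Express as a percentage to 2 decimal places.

(1 + r/52)^1508 = 1,859,500/400,750 = 4.64005.
1 + r/52 = 4.64005^(1/1508) ≈ 1.001018, so r/52 ≈ 0.00101824.
r ≈ 52·0.00101824 = 5.29485%.

5.29%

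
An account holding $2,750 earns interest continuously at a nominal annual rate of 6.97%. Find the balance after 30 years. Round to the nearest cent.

A = P·e^(rt) = 2,750·e^(0.0697·30) = 2,750·e^2.091.
e^2.091 ≈ 8.0930041233, so A ≈ 22,255.7613.

$22,255.76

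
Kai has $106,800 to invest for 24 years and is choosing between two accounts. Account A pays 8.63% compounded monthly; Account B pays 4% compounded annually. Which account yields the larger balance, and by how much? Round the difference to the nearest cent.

A: (1 + 0.0863/12)^288 ≈ 7.87574533573, so 106,800 × 7.87574533573 ≈ 841,129.6019.
B: (1 + 0.04)^24 ≈ 2.56330416489, so 106,800 × 2.56330416489 ≈ 273,760.8848.
Difference ≈ 567,368.7170 in favor of A.

Account A, by $567,368.72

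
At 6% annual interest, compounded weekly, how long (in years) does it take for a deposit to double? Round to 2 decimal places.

11.56 years

(1 + 0.00115385)^(52t) = 2.
52t = ln 2 / ln(1 + 0.00115385) ≈ 0.69315/0.00115318 ≈ 601.0741.
t ≈ 11.5591.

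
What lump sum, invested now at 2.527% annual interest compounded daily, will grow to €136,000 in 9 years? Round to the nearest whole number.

Growth factor = (1 + 0.02527/365)^3285 ≈ 1.25535967801.
P = 136,000/1.25535967801 ≈ 108,335.4853.

€108,335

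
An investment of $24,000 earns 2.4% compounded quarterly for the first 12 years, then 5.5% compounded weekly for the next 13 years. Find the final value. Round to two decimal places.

$65,353.79

Phase 1: 24,000·(1 + 0.006)^48 ≈ 31,982.6405.
Phase 2: 31,982.6405·(1 + 0.055/52)^676 ≈ 65,353.7886.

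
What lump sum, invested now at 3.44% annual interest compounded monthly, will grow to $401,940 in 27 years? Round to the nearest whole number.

Periodic rate = 3.44%/12 = 0.00286667; 324 periods.
P = 401,940/(1 + 0.0344/12)^324 ≈ 401,940/2.52810815643 ≈ 158,988.4511.

$158,988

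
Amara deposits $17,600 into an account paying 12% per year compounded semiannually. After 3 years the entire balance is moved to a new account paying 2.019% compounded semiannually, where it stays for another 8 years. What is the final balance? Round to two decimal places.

$29,318.61

After 3 years at 12%: 17,600 × 1.4185191123 ≈ 24,965.9364.
Then 8 years at 2.019%: 24,965.9364 × 1.1743445632 ≈ 29,318.6116.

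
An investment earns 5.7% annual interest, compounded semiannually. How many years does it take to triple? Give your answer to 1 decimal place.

(1 + 0.0285)^(2t) = 3.
2t = ln 3 / ln(1 + 0.0285) ≈ 1.0986/0.0281014 ≈ 39.0945.
t ≈ 19.5473.

19.5 years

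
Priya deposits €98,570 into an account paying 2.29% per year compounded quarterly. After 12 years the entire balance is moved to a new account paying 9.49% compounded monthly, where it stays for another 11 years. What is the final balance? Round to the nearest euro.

€366,712

Phase 1: 98,570·(1 + 0.005725)^48 ≈ 129,642.8459.
Phase 2: 129,642.8459·(1 + 0.0949/12)^132 ≈ 366,712.1507.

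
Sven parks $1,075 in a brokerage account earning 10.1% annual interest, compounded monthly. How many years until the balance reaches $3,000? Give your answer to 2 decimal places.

10.20 years

We need (1 + 0.00841667)^(12t) = 2.7907, so 12t = ln 2.7907 / ln 1.008417 ≈ 122.4481.
t ≈ 122.4481/12 = 10.2040 years.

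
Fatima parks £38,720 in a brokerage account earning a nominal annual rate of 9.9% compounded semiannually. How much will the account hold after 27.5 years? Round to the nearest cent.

Growth factor = (1 + 0.0495)^55 ≈ 14.2572038929.
A ≈ 38,720 × 14.2572038929 ≈ 552,038.9347.

£552,038.93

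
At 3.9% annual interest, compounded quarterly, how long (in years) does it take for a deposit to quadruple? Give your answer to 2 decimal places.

35.72 years

(1 + 0.00975)^(4t) = 4.
4t = ln 4 / ln(1 + 0.00975) ≈ 1.3863/0.00970278 ≈ 142.8761.
t ≈ 35.7190.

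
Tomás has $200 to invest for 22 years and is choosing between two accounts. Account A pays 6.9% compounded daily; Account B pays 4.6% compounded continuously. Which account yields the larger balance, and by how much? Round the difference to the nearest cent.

A: (1 + 0.069/365)^8030 ≈ 4.56243529, so 200 × 4.56243529 ≈ 912.4871.
B: e^(0.046·22) = e^1.012 ≈ 2.75109771, so 200 × 2.75109771 ≈ 550.2195.
Difference ≈ 362.2675 in favor of A.

Account A, by $362.27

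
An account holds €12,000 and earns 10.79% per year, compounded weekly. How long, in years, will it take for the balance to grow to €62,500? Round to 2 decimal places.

(1 + 0.002075)^(52t) = 62,500/12,000 = 5.2083.
52t·ln(1 + 0.002075) = ln(5.2083); 52t = 1.6503/0.00207285 ≈ 796.1308.
t ≈ 15.3102 years.

15.31 years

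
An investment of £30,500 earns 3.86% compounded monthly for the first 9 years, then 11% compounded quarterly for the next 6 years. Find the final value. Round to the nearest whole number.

£82,736

Phase 1: 30,500·(1 + 0.0386/12)^108 ≈ 43,145.1125.
Phase 2: 43,145.1125·(1 + 0.0275)^24 ≈ 82,736.1941.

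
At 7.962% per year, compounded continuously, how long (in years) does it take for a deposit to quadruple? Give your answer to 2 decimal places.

17.41 years

e^(0.07962t) = 4, so 0.07962t = ln 4 ≈ 1.3863.
t ≈ 1.3863/0.07962 ≈ 17.4114.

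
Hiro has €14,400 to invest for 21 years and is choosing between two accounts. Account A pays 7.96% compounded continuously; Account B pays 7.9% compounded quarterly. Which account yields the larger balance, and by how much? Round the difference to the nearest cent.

Account A, by €2,172.89

A: e^(0.0796·21) = e^1.6716 ≈ 5.3206740689, so 14,400 × 5.3206740689 ≈ 76,617.7066.
B: (1 + 0.01975)^84 ≈ 5.1697789644, so 14,400 × 5.1697789644 ≈ 74,444.8171.
Difference ≈ 2,172.8895 in favor of A.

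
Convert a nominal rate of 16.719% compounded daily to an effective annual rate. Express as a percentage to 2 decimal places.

18.19%

One year is 365 periods at 0.000458055 each: (1 + 0.000458055)^365 ≈ 1.181934.
EAR = 1.181934 − 1 ≈ 18.19336%.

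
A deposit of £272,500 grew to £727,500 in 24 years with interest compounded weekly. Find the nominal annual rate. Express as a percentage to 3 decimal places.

4.093%

(1 + r/52)^1248 = 727,500/272,500 = 2.66972.
1 + r/52 = 2.66972^(1/1248) ≈ 1.000787, so r/52 ≈ 0.000787149.
r ≈ 52·0.000787149 = 4.09317%.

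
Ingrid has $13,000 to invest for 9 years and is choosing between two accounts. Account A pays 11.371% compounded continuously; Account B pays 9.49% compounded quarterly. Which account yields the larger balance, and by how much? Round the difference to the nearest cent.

Account A growth factor: e^(0.11371·9) = e^1.02339 ≈ 2.7826118472; balance ≈ 36,173.9540.
Account B growth factor: (1 + 0.023725)^36 ≈ 2.3259433322; balance ≈ 30,237.2633.
Account A is larger by 5,936.6907.

Account A, by $5,936.69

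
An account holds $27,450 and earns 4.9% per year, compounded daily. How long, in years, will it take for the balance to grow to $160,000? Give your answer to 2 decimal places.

We need (1 + 0.000134247)^(365t) = 5.8288, so 365t = ln 5.8288 / ln 1.000134 ≈ 13131.9996.
t ≈ 13131.9996/365 = 35.9781 years.

35.98 years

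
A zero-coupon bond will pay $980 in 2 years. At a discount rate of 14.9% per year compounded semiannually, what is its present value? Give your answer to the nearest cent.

$735.19

Periodic rate = 14.9%/2 = 0.0745; 4 periods.
P = 980/(1 + 0.0745)^4 ≈ 980/1.33298628 ≈ 735.1914.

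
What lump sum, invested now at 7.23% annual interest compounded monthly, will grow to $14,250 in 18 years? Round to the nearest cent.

Periodic rate = 7.23%/12 = 0.006025; 216 periods.
P = 14,250/(1 + 0.006025)^216 ≈ 14,250/3.6601173469 ≈ 3,893.3178.

$3,893.32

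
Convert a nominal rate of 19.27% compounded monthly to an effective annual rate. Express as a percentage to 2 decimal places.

EAR = (1 + 19.27%/12)^12 − 1 = (1 + 0.0160583)^12 − 1.
(1 + 0.0160583)^12 ≈ 1.210664, so EAR ≈ 21.06642%.

21.07%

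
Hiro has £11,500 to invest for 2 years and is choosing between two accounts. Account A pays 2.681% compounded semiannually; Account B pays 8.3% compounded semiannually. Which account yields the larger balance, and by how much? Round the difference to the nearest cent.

A: (1 + 0.013405)^4 ≈ 1.0547078316, so 11,500 × 1.0547078316 ≈ 12,129.1401.
B: (1 + 0.0415)^4 ≈ 1.1766223596, so 11,500 × 1.1766223596 ≈ 13,531.1571.
Difference ≈ 1,402.0171 in favor of B.

Account B, by £1,402.02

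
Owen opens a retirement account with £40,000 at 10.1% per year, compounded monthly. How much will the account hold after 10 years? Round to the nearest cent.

£109,360.83

Growth factor = (1 + 0.101/12)^120 ≈ 2.73402062824.
A ≈ 40,000 × 2.73402062824 ≈ 109,360.8251.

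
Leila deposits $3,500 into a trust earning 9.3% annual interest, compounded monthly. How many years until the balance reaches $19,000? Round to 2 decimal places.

18.26 years

(1 + 0.00775)^(12t) = 19,000/3,500 = 5.4286.
12t·ln(1 + 0.00775) = ln(5.4286); 12t = 1.6917/0.00772012 ≈ 219.1255.
t ≈ 18.2605 years.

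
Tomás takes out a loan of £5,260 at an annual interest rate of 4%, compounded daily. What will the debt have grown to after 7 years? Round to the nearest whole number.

£6,960

Periodic rate = 4%/365 = 0.000109589; periods = 365·7 = 2555.
A = 5,260·(1 + 0.04/365)^2555 ≈ 5,260·1.323109514 ≈ 6,959.5560.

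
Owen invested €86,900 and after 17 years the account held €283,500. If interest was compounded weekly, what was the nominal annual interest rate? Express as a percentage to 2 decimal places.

(1 + r/52)^884 = 283,500/86,900 = 3.26237.
1 + r/52 = 3.26237^(1/884) ≈ 1.001339, so r/52 ≈ 0.00133851.
r ≈ 52·0.00133851 = 6.96027%.

6.96%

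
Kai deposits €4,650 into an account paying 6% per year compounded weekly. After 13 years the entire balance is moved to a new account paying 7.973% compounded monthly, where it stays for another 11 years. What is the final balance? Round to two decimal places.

Phase 1: 4,650·(1 + 0.06/52)^676 ≈ 10,139.2858.
Phase 2: 10,139.2858·(1 + 0.07973/12)^132 ≈ 24,301.7130.

€24,301.71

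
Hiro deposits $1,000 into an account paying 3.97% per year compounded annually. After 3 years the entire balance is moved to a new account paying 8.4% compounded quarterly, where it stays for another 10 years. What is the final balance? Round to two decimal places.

After 3 years at 3.97%: 1,000 × 1.123890841 ≈ 1,123.8908.
Then 10 years at 8.4%: 1,123.8908 × 2.296305592 ≈ 2,580.7968.

$2,580.80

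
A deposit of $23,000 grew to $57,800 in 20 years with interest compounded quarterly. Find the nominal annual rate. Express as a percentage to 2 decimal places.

4.63%

The 80-period growth factor is 57,800/23,000 = 2.51304.
r/4 = 2.51304^(1/80) − 1 ≈ 0.0115853, so r ≈ 4·0.0115853 = 4.63411%.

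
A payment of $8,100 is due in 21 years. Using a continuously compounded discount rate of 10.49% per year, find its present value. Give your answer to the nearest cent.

P = A·e^(−rt) = 8,100·e^(−2.2029).
e^(−2.2029) ≈ 0.1104822947, so P ≈ 894.9066.

$894.91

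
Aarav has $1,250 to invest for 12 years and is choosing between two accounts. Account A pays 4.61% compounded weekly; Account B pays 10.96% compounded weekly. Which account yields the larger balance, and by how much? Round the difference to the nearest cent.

Account B, by $2,477.45

A: (1 + 0.0461/52)^624 ≈ 1.738382231, so 1,250 × 1.738382231 ≈ 2,172.9778.
B: (1 + 0.1096/52)^624 ≈ 3.720343215, so 1,250 × 3.720343215 ≈ 4,650.4290.
Difference ≈ 2,477.4512 in favor of B.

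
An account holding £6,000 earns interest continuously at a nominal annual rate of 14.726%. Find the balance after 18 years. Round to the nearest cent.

A = P·e^(rt) = 6,000·e^(0.14726·18) = 6,000·e^2.65068.
e^2.65068 ≈ 14.163666665, so A ≈ 84,982.0000.

£84,982.00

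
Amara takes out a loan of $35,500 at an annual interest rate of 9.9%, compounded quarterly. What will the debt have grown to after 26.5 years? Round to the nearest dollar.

$473,946

Growth factor = (1 + 0.02475)^106 ≈ 13.3505839124.
A ≈ 35,500 × 13.3505839124 ≈ 473,945.7289.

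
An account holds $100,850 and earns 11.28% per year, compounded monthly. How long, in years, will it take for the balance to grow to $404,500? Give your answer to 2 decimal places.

We need (1 + 0.0094)^(12t) = 4.0109, so 12t = ln 4.0109 / ln 1.0094 ≈ 148.4612.
t ≈ 148.4612/12 = 12.3718 years.

12.37 years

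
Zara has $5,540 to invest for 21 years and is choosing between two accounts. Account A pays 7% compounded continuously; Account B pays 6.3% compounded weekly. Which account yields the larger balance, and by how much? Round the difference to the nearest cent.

A: e^(0.07·21) = e^1.47 ≈ 4.3492351411, so 5,540 × 4.3492351411 ≈ 24,094.7627.
B: (1 + 0.063/52)^1092 ≈ 3.7516630213, so 5,540 × 3.7516630213 ≈ 20,784.2131.
Difference ≈ 3,310.5495 in favor of A.

Account A, by $3,310.55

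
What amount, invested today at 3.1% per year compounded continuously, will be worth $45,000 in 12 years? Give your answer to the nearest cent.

P = A·e^(−rt) = 45,000·e^(−0.372).
e^(−0.372) ≈ 0.68935424252, so P ≈ 31,020.9409.

$31,020.94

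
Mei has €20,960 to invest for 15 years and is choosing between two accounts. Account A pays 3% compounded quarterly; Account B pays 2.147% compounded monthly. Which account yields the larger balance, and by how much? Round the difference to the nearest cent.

A: (1 + 0.0075)^60 ≈ 1.5656810269, so 20,960 × 1.5656810269 ≈ 32,816.6743.
B: (1 + 0.02147/12)^180 ≈ 1.3795567372, so 20,960 × 1.3795567372 ≈ 28,915.5092.
Difference ≈ 3,901.1651 in favor of A.

Account A, by €3,901.17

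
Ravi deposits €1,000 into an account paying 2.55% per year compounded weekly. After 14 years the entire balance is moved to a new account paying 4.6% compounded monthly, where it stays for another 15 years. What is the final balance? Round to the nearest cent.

After 14 years at 2.55%: 1,000 × 1.428910827 ≈ 1,428.9108.
Then 15 years at 4.6%: 1,428.9108 × 1.991087297 ≈ 2,845.0862.

€2,845.09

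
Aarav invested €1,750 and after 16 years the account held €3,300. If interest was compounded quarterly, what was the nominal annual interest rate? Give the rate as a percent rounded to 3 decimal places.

(1 + r/4)^64 = 3,300/1,750 = 1.88571.
1 + r/4 = 1.88571^(1/64) ≈ 1.00996, so r/4 ≈ 0.00996032.
r ≈ 4·0.00996032 = 3.98413%.

3.984%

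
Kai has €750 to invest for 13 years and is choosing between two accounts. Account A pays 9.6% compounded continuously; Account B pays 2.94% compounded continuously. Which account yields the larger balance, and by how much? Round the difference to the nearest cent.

Account A, by €1,513.40

Account A growth factor: e^(0.096·13) = e^1.248 ≈ 3.483369248; balance ≈ 2,612.5269.
Account B growth factor: e^(0.0294·13) = e^0.3822 ≈ 1.465505157; balance ≈ 1,099.1289.
Account A is larger by 1,513.3981.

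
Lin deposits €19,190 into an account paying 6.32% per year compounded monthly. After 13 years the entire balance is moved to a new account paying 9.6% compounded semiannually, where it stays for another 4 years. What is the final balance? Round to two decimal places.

€63,364.39

After 13 years at 6.32%: 19,190 × 2.2692378357 ≈ 43,546.6741.
Then 4 years at 9.6%: 43,546.6741 × 1.4550913573 ≈ 63,364.3891.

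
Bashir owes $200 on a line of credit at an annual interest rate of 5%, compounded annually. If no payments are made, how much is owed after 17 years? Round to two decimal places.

Growth factor = (1 + 0.05)^17 ≈ 2.29201832.
A ≈ 200 × 2.29201832 ≈ 458.4037.

$458.40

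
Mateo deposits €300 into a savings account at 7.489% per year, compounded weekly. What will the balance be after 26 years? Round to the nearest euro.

€2,100

Periodic rate = 7.489%/52 = 0.00144019; periods = 52·26 = 1352.
A = 300·(1 + 0.07489/52)^1352 ≈ 300·6.998803576 ≈ 2,099.6411.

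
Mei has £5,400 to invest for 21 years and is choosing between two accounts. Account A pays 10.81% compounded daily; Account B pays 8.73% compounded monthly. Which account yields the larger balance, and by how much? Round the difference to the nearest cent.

Account A, by £18,705.57

Account A growth factor: (1 + 0.1081/365)^7665 ≈ 9.6771158254; balance ≈ 52,256.4255.
Account B growth factor: (1 + 0.007275)^252 ≈ 6.2131221958; balance ≈ 33,550.8599.
Account A is larger by 18,705.5656.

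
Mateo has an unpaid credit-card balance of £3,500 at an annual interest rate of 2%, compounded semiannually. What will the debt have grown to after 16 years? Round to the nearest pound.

£4,812

Periodic rate = 2%/2 = 0.01; periods = 2·16 = 32.
A = 3,500·(1 + 0.01)^32 ≈ 3,500·1.374940679 ≈ 4,812.2924.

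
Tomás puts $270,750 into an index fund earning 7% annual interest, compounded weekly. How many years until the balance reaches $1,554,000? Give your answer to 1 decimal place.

25.0 years

(1 + 0.00134615)^(52t) = 1,554,000/270,750 = 5.7396.
52t·ln(1 + 0.00134615) = ln(5.7396); 52t = 1.7474/0.00134525 ≈ 1298.9359.
t ≈ 24.9795 years.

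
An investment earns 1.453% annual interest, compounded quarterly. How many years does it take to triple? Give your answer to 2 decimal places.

(1 + 0.0036325)^(4t) = 3.
4t = ln 3 / ln(1 + 0.0036325) ≈ 1.0986/0.00362592 ≈ 302.9887.
t ≈ 75.7472.

75.75 years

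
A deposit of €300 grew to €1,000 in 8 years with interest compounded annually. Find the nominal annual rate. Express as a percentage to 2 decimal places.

The 8-period growth factor is 1,000/300 = 3.33333.
r = 3.33333^(1/8) − 1 ≈ 0.162411, i.e. 16.24114%.

16.24%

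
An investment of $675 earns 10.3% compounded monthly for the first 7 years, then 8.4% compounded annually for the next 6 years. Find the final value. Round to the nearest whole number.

After 7 years at 10.3%: 675 × 2.050171199 ≈ 1,383.8656.
Then 6 years at 8.4%: 1,383.8656 × 1.622466331 ≈ 2,245.2753.

$2,245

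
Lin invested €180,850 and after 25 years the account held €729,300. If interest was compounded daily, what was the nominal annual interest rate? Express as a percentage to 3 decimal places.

5.578%

The 9125-period growth factor is 729,300/180,850 = 4.03262.
r/365 = 4.03262^(1/9125) − 1 ≈ 0.000152825, so r ≈ 365·0.000152825 = 5.57810%.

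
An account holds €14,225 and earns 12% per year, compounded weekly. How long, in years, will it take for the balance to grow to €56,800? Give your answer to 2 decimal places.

(1 + 0.00230769)^(52t) = 56,800/14,225 = 3.993.
52t·ln(1 + 0.00230769) = ln(3.993); 52t = 1.3845/0.00230503 ≈ 600.6573.
t ≈ 11.5511 years.

11.55 years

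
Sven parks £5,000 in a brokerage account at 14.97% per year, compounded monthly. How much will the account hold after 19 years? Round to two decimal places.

Growth factor = (1 + 0.012475)^228 ≈ 16.889715063.
A ≈ 5,000 × 16.889715063 ≈ 84,448.5753.

£84,448.58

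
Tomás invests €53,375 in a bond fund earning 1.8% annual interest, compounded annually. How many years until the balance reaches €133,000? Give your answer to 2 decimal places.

51.18 years

(1 + 0.018)^t = 133,000/53,375 = 2.4918.
t·ln(1 + 0.018) = ln(2.4918); t = 0.91301/0.0178399 ≈ 51.1777.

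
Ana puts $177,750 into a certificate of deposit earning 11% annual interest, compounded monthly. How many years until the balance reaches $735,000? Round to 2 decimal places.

12.96 years

We need (1 + 0.00916667)^(12t) = 4.135, so 12t = ln 4.135 / ln 1.009167 ≈ 155.5624.
t ≈ 155.5624/12 = 12.9635 years.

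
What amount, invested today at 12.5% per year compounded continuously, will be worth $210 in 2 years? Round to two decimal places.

$163.55

P = A·e^(−rt) = 210·e^(−0.25).
e^(−0.25) ≈ 0.778800783, so P ≈ 163.5482.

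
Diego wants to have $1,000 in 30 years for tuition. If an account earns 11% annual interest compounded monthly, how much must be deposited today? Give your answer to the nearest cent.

Periodic rate = 11%/12 = 0.00916667; 360 periods.
P = 1,000/(1 + 0.11/12)^360 ≈ 1,000/26.7080976 ≈ 37.4418.

$37.44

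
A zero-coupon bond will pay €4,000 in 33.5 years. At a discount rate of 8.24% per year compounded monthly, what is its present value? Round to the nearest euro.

€255

Growth factor = (1 + 0.0824/12)^402 ≈ 15.65774668.
P = 4,000/15.65774668 ≈ 255.4646.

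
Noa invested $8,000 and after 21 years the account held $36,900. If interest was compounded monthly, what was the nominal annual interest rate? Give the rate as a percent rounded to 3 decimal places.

(1 + r/12)^252 = 36,900/8,000 = 4.6125.
1 + r/12 = 4.6125^(1/252) ≈ 1.006085, so r/12 ≈ 0.00608499.
r ≈ 12·0.00608499 = 7.30198%.

7.302%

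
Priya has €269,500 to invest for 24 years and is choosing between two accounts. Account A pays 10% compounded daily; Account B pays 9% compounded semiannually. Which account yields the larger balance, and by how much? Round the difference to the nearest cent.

Account A, by €740,612.41

A: (1 + 0.1/365)^8760 ≈ 11.01955357989, so 269,500 × 11.01955357989 ≈ 2,969,769.6898.
B: (1 + 0.045)^48 ≈ 8.271455573398, so 269,500 × 8.271455573398 ≈ 2,229,157.2770.
Difference ≈ 740,612.4127 in favor of A.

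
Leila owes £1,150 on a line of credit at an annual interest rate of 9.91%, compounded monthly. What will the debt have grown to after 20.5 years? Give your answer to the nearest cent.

£8,696.92

Growth factor = (1 + 0.0991/12)^246 ≈ 7.562541351.
A ≈ 1,150 × 7.562541351 ≈ 8,696.9226.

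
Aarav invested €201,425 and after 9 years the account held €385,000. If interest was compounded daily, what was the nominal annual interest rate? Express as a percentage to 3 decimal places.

(1 + r/365)^3285 = 385,000/201,425 = 1.91138.
1 + r/365 = 1.91138^(1/3285) ≈ 1.000197, so r/365 ≈ 0.000197227.
r ≈ 365·0.000197227 = 7.19878%.

7.199%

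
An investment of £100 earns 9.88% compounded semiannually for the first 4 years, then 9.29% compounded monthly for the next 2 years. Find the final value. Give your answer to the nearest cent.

Phase 1: 100·(1 + 0.0494)^8 ≈ 147.0715.
Phase 2: 147.0715·(1 + 0.0929/12)^24 ≈ 176.9741.

£176.97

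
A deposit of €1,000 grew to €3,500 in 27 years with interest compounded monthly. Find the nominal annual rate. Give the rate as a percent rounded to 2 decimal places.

4.65%

(1 + r/12)^324 = 3,500/1,000 = 3.5.
1 + r/12 = 3.5^(1/324) ≈ 1.003874, so r/12 ≈ 0.00387404.
r ≈ 12·0.00387404 = 4.64884%.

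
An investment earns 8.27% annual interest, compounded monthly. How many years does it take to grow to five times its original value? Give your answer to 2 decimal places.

19.53 years

(1 + 0.00689167)^(12t) = 5.
12t = ln 5 / ln(1 + 0.00689167) ≈ 1.6094/0.00686803 ≈ 234.3377.
t ≈ 19.5281.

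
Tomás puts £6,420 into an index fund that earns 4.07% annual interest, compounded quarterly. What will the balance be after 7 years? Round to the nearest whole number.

Growth factor = (1 + 0.010175)^28 ≈ 1.327716207.
A ≈ 6,420 × 1.327716207 ≈ 8,523.9380.

£8,524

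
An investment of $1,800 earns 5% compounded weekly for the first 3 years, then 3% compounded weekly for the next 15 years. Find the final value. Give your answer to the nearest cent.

$3,279.15

After 3 years at 5%: 1,800 × 1.161750513 ≈ 2,091.1509.
Then 15 years at 3%: 2,091.1509 × 1.568108698 ≈ 3,279.1520.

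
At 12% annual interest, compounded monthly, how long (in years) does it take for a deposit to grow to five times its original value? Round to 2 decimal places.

13.48 years

(1 + 0.01)^(12t) = 5.
12t = ln 5 / ln(1 + 0.01) ≈ 1.6094/0.00995033 ≈ 161.7472.
t ≈ 13.4789.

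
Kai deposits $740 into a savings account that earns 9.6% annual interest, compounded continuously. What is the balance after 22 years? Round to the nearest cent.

$6,115.92

A = P·e^(rt) = 740·e^(0.096·22) = 740·e^2.112.
e^2.112 ≈ 8.264754275, so A ≈ 6,115.9182.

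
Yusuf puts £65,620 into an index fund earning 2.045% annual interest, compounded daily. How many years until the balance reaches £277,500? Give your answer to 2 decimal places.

We need (1 + 0.0000560274)^(365t) = 4.2289, so 365t = ln 4.2289 / ln 1.000056 ≈ 25737.0656.
t ≈ 25737.0656/365 = 70.5125 years.

70.51 years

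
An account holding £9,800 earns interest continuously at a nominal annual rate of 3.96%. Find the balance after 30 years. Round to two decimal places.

A = P·e^(rt) = 9,800·e^(0.0396·30) = 9,800·e^1.188.
e^1.188 ≈ 3.2805136148, so A ≈ 32,149.0334.

£32,149.03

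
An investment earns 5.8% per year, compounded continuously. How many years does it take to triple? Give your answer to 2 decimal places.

18.94 years

e^(0.058t) = 3, so 0.058t = ln 3 ≈ 1.0986.
t ≈ 1.0986/0.058 ≈ 18.9416.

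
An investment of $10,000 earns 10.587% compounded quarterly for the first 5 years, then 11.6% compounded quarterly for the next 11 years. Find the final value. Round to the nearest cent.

After 5 years at 10.587%: 10,000 × 1.6861805133 ≈ 16,861.8051.
Then 11 years at 11.6%: 16,861.8051 × 3.5178432948 ≈ 59,317.1881.

$59,317.19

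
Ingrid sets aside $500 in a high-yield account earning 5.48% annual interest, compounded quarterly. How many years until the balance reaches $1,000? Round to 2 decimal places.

We need (1 + 0.0137)^(4t) = 2, so 4t = ln 2 / ln 1.0137 ≈ 50.9405.
t ≈ 50.9405/4 = 12.7351 years.

12.74 years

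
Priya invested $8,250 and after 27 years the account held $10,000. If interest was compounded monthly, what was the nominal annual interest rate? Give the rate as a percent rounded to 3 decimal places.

The 324-period growth factor is 10,000/8,250 = 1.21212.
r/12 = 1.21212^(1/324) − 1 ≈ 0.000593917, so r ≈ 12·0.000593917 = 0.71270%.

0.713%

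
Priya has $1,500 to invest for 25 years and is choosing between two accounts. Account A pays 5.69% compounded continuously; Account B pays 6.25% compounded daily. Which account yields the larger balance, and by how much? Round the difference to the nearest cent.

A: e^(0.0569·25) = e^1.4225 ≈ 4.147476181, so 1,500 × 4.147476181 ≈ 6,221.2143.
B: (1 + 0.0625/365)^9125 ≈ 4.770095089, so 1,500 × 4.770095089 ≈ 7,155.1426.
Difference ≈ 933.9284 in favor of B.

Account B, by $933.93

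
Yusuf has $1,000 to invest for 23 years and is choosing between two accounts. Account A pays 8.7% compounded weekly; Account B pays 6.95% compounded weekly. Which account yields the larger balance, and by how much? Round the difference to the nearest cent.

Account A growth factor: (1 + 0.087/52)^1196 ≈ 7.384091961; balance ≈ 7,384.0920.
Account B growth factor: (1 + 0.0695/52)^1196 ≈ 4.940332924; balance ≈ 4,940.3329.
Account A is larger by 2,443.7590.

Account A, by $2,443.76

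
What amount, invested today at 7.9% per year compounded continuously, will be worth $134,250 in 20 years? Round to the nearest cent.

$27,652.16

P = A·e^(−rt) = 134,250·e^(−1.58).
e^(−1.58) ≈ 0.205975098205, so P ≈ 27,652.1569.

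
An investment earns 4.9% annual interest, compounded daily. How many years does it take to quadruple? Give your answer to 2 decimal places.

28.29 years

(1 + 0.000134247)^(365t) = 4.
365t = ln 4 / ln(1 + 0.000134247) ≈ 1.3863/0.000134238 ≈ 10327.1715.
t ≈ 28.2936.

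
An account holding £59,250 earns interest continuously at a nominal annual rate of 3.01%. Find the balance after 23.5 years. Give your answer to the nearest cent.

A = P·e^(rt) = 59,250·e^(0.0301·23.5) = 59,250·e^0.70735.
e^0.70735 ≈ 2.02860831736, so A ≈ 120,195.0428.

£120,195.04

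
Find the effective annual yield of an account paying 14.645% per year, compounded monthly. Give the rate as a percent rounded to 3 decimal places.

EAR = (1 + 14.645%/12)^12 − 1 = (1 + 0.0122042)^12 − 1.
(1 + 0.0122042)^12 ≈ 1.156691, so EAR ≈ 15.66912%.

15.669%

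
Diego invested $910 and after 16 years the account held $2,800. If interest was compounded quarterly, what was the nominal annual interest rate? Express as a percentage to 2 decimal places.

(1 + r/4)^64 = 2,800/910 = 3.07692.
1 + r/4 = 3.07692^(1/64) ≈ 1.017717, so r/4 ≈ 0.0177165.
r ≈ 4·0.0177165 = 7.08661%.

7.09%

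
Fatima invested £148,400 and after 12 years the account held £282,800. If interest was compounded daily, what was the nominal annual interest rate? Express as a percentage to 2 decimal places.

The 4380-period growth factor is 282,800/148,400 = 1.90566.
r/365 = 1.90566^(1/4380) − 1 ≈ 0.000147232, so r ≈ 365·0.000147232 = 5.37397%.

5.37%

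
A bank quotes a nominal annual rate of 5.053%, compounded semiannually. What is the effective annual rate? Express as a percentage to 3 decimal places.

EAR = (1 + 5.053%/2)^2 − 1 = (1 + 0.025265)^2 − 1.
(1 + 0.025265)^2 ≈ 1.051168, so EAR ≈ 5.11683%.

5.117%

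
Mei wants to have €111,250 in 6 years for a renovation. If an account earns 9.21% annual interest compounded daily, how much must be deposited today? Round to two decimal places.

€64,023.46

Growth factor = (1 + 0.0921/365)^2190 ≈ 1.7376442095.
P = 111,250/1.7376442095 ≈ 64,023.4631.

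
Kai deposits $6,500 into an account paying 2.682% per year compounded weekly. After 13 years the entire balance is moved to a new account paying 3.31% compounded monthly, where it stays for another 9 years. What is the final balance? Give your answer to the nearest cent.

After 13 years at 2.682%: 6,500 × 1.4170398978 ≈ 9,210.7593.
Then 9 years at 3.31%: 9,210.7593 × 1.3464747762 ≈ 12,402.0551.

$12,402.06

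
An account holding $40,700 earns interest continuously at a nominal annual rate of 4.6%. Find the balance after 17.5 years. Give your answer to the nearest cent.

A = P·e^(rt) = 40,700·e^(0.046·17.5) = 40,700·e^0.805.
e^0.805 ≈ 2.2366964988, so A ≈ 91,033.5475.

$91,033.55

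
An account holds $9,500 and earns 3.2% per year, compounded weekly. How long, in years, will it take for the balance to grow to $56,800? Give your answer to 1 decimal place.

We need (1 + 0.000615385)^(52t) = 5.9789, so 52t = ln 5.9789 / ln 1.000615 ≈ 2906.7914.
t ≈ 2906.7914/52 = 55.8998 years.

55.9 years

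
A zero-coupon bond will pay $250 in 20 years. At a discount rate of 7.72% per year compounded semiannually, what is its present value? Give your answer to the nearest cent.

Periodic rate = 7.72%/2 = 0.0386; 40 periods.
P = 250/(1 + 0.0386)^40 ≈ 250/4.54917591 ≈ 54.9550.

$54.96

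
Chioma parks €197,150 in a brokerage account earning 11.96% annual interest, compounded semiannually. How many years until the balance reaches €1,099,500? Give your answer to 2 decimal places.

14.80 years

We need (1 + 0.0598)^(2t) = 5.577, so 2t = ln 5.577 / ln 1.0598 ≈ 29.5909.
t ≈ 29.5909/2 = 14.7955 years.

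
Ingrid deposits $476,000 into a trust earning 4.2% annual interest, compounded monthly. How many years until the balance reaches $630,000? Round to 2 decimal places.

(1 + 0.0035)^(12t) = 630,000/476,000 = 1.3235.
12t·ln(1 + 0.0035) = ln(1.3235); 12t = 0.2803/0.00349389 ≈ 80.2263.
t ≈ 6.6855 years.

6.69 years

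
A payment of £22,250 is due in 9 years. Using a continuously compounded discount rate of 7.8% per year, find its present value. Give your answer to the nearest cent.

£11,026.95

P = A·e^(−rt) = 22,250·e^(−0.702).
e^(−0.702) ≈ 0.49559312569, so P ≈ 11,026.9470.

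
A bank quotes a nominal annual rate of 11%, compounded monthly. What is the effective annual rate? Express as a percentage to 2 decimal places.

11.57%

One year is 12 periods at 0.00916667 each: (1 + 0.00916667)^12 ≈ 1.115719.
EAR = 1.115719 − 1 ≈ 11.57188%.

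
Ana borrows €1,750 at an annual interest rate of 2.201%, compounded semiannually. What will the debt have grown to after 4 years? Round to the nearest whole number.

Periodic rate = 2.201%/2 = 0.011005; periods = 2·4 = 8.
A = 1,750·(1 + 0.011005)^8 ≈ 1,750·1.091506754 ≈ 1,910.1368.

€1,910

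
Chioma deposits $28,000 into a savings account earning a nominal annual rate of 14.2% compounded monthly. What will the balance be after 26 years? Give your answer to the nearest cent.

Periodic rate = 14.2%/12 = 0.0118333; periods = 12·26 = 312.
A = 28,000·(1 + 0.142/12)^312 ≈ 28,000·39.26472287994 ≈ 1,099,412.2406.

$1,099,412.24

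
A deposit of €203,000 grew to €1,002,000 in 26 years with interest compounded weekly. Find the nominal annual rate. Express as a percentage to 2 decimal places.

6.14%

The 1352-period growth factor is 1,002,000/203,000 = 4.93596.
r/52 = 4.93596^(1/1352) − 1 ≈ 0.00118158, so r ≈ 52·0.00118158 = 6.14419%.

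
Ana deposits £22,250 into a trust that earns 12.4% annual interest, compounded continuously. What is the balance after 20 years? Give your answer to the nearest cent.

A = P·e^(rt) = 22,250·e^(0.124·20) = 22,250·e^2.48.
e^2.48 ≈ 11.9412644178, so A ≈ 265,693.1333.

£265,693.13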